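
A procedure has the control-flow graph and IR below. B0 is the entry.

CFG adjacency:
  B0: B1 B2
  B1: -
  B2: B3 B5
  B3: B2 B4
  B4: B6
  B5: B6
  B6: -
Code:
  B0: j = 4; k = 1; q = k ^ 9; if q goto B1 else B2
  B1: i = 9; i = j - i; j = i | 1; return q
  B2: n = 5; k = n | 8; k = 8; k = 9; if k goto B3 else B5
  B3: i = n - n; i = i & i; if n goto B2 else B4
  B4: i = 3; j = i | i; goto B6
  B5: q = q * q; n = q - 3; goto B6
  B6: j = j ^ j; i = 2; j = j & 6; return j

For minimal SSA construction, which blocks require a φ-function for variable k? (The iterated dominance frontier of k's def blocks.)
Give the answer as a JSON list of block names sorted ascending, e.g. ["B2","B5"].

Answer: ["B2"]

Derivation:
idom tree: B1←B0 B2←B0 B3←B2 B4←B3 B5←B2 B6←B2
Dom at joins:
  B2: preds {B0,B3}: {B0} ∩ {B0,B2,B3} = {B0}; idom=B0
  B6: preds {B4,B5}: {B0,B2,B3,B4} ∩ {B0,B2,B5} = {B0,B2}; idom=B2

Frontier:
  B2←B0: walk · to B0
  B2←B3: walk B3→B2 to B0
  B6←B4: walk B4→B3 to B2
  B6←B5: walk B5 to B2
  DF(B0)=∅
  DF(B1)=∅
  DF(B2)={B2}
  DF(B3)={B2,B6}
  DF(B4)={B6}
  DF(B5)={B6}
  DF(B6)=∅

φ for k: defs {B0,B2}
  DF⁺ = {B2}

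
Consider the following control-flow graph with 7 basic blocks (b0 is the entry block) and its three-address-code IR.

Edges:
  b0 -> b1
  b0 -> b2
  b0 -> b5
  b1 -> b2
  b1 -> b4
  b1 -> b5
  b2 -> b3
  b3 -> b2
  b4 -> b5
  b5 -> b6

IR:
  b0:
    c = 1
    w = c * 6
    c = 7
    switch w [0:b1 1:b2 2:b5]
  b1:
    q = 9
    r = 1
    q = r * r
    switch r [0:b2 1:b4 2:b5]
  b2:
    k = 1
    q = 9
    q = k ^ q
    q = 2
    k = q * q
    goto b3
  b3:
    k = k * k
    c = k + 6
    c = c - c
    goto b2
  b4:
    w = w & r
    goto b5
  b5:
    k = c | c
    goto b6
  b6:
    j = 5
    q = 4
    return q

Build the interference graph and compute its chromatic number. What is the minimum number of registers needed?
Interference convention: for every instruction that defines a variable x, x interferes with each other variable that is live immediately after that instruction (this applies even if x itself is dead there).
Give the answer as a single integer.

Answer: 4

Derivation:
Per-block:
  b0: def={c,w} ue=∅
  b1: def={q,r} ue=∅
  b2: def={k,q} ue=∅
  b3: def={c,k} ue={k}
  b4: def={w} ue={r,w}
  b5: def={k} ue={c}
  b6: def={j,q} ue=∅

Liveness:
  b0: in=∅ out={c,w}
  b1: in={c,w} out={c,r,w}
  b2: in=∅ out={k}
  b3: in={k} out=∅
  b4: in={c,r,w} out={c}
  b5: in={c} out=∅
  b6: in=∅ out=∅

Interference:
  c: {q,r,w}
  j: ∅
  k: {q}
  q: {c,k,r,w}
  r: {c,q,w}
  w: {c,q,r}

Registers:
  {c,q,r,w} pairwise interfere (4-clique) ⇒ χ ≥ 4
  4-colouring: r0={j,q}  r1={c,k}  r2={r}  r3={w}
  χ = 4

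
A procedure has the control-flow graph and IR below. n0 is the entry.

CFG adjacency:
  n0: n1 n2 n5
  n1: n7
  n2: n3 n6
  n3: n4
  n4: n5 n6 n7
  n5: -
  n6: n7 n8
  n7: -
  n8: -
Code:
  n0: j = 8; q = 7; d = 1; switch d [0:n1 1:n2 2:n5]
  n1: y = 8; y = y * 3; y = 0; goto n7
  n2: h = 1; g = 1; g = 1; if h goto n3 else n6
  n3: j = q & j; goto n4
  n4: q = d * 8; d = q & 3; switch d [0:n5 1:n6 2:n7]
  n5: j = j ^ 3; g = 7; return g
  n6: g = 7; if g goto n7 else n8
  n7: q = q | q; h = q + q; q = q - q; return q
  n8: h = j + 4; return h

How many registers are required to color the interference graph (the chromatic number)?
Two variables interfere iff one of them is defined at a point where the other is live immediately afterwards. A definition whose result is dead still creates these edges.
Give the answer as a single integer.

Answer: 5

Working:
Block summaries:
  n0: def={d,j,q} ue=∅
  n1: def={y} ue=∅
  n2: def={g,h} ue=∅
  n3: def={j} ue={j,q}
  n4: def={d,q} ue={d}
  n5: def={g,j} ue={j}
  n6: def={g} ue=∅
  n7: def={h,q} ue={q}
  n8: def={h} ue={j}

Backward fixpoint:
  n0: in=∅ out={d,j,q}
  n1: in={q} out={q}
  n2: in={d,j,q} out={d,j,q}
  n3: in={d,j,q} out={d,j}
  n4: in={d,j} out={j,q}
  n5: in={j} out=∅
  n6: in={j,q} out={j,q}
  n7: in={q} out=∅
  n8: in={j} out=∅

Conflict graph:
  d — {g,h,j,q}
  g — {d,h,j,q}
  h — {d,g,j,q}
  j — {d,g,h,q}
  q — {d,g,h,j,y}
  y — {q}

Registers:
  lower bound: {d,g,h,j,q} mutually conflict ⇒ χ ≥ 5
  5-colouring: r0={q}  r1={d,y}  r2={g}  r3={h}  r4={j}
  χ = 5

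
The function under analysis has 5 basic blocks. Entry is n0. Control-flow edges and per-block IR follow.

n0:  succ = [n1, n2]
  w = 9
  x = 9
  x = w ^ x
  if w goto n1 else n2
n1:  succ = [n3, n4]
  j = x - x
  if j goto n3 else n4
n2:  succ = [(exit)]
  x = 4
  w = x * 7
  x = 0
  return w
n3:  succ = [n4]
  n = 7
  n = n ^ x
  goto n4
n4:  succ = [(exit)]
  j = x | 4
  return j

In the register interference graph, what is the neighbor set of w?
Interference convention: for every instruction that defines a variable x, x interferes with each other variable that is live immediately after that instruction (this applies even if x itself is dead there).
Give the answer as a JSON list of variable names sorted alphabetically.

Answer: ["x"]

Derivation:
Block summaries:
  n0: {w,x} / ∅
  n1: {j} / {x}
  n2: {w,x} / ∅
  n3: {n} / {x}
  n4: {j} / {x}

Backward fixpoint:
  n0: in=∅ out={x}
  n1: in={x} out={x}
  n2: in=∅ out=∅
  n3: in={x} out={x}
  n4: in={x} out=∅

Interference:
  j — {x}
  n — {x}
  w — {x}
  x — {j,n,w}

N(w) = ["x"]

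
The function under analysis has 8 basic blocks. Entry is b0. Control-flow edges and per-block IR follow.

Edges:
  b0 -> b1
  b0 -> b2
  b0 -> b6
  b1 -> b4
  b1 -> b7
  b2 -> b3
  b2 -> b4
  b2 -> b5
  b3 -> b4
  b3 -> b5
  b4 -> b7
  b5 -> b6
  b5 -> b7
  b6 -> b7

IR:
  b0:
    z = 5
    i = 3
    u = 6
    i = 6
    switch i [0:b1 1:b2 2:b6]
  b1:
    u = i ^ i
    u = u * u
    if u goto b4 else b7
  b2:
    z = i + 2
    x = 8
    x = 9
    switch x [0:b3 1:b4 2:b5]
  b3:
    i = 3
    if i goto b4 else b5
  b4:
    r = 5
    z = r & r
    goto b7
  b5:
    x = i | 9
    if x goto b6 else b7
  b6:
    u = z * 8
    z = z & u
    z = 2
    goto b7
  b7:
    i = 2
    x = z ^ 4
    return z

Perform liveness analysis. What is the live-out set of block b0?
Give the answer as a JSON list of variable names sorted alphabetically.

Per-block:
  b0: {i,u,z} / ∅
  b1: {u} / {i}
  b2: {x,z} / {i}
  b3: {i} / ∅
  b4: {r,z} / ∅
  b5: {x} / {i}
  b6: {u,z} / {z}
  b7: {i,x} / {z}

Liveness:
  b0: in=∅ out={i,z}
  b1: in={i,z} out={z}
  b2: in={i} out={i,z}
  b3: in={z} out={i,z}
  b4: in=∅ out={z}
  b5: in={i,z} out={z}
  b6: in={z} out={z}
  b7: in={z} out=∅

live-out(b0) = ["i", "z"]

Answer: ["i", "z"]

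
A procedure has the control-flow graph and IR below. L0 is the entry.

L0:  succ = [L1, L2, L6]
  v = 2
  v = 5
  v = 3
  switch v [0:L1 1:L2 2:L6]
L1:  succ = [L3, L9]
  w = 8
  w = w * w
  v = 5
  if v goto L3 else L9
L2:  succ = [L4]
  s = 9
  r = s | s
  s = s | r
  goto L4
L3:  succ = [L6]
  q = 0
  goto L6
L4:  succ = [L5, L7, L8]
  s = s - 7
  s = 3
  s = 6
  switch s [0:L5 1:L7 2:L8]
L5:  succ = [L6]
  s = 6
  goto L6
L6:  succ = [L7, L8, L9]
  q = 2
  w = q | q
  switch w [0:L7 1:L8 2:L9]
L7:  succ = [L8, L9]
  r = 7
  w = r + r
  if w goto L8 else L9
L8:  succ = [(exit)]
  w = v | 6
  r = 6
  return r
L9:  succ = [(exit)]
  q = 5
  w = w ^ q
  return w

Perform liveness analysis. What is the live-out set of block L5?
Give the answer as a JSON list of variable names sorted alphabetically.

Block summaries:
  L0 def {v} use ∅
  L1 def {v,w} use ∅
  L2 def {r,s} use ∅
  L3 def {q} use ∅
  L4 def {s} use {s}
  L5 def {s} use ∅
  L6 def {q,w} use ∅
  L7 def {r,w} use ∅
  L8 def {r,w} use {v}
  L9 def {q,w} use {w}

Backward fixpoint:
  live L0: ∅→{v}
  live L1: ∅→{v,w}
  live L2: {v}→{s,v}
  live L3: {v}→{v}
  live L4: {s,v}→{v}
  live L5: {v}→{v}
  live L6: {v}→{v,w}
  live L7: {v}→{v,w}
  live L8: {v}→∅
  live L9: {w}→∅

live-out(L5) = ["v"]

Answer: ["v"]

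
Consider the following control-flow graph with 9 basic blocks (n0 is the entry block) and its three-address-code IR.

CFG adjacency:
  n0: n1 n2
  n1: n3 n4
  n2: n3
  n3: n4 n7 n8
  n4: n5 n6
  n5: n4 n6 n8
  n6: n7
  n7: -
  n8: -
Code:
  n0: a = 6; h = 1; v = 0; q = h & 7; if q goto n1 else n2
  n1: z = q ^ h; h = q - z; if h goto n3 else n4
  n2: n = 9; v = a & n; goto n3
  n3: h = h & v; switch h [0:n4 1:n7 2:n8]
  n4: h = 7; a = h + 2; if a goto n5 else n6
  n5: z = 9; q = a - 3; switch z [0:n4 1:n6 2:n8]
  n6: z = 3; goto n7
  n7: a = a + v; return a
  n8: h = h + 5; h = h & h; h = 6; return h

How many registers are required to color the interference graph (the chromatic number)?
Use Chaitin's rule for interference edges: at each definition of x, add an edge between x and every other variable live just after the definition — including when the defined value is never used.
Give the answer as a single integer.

def/use:
  n0 def {a,h,q,v} use ∅
  n1 def {h,z} use {h,q}
  n2 def {n,v} use {a}
  n3 def {h} use {h,v}
  n4 def {a,h} use ∅
  n5 def {q,z} use {a}
  n6 def {z} use ∅
  n7 def {a} use {a,v}
  n8 def {h} use {h}

Live sets:
  live n0: ∅→{a,h,q,v}
  live n1: {a,h,q,v}→{a,h,v}
  live n2: {a,h}→{a,h,v}
  live n3: {a,h,v}→{a,h,v}
  live n4: {v}→{a,h,v}
  live n5: {a,h,v}→{a,h,v}
  live n6: {a,v}→{a,v}
  live n7: {a,v}→∅
  live n8: {h}→∅

Interfere edges:
  a↔{h,n,q,v,z}
  h↔{a,n,q,v,z}
  n↔{a,h}
  q↔{a,h,v,z}
  v↔{a,h,q,z}
  z↔{a,h,q,v}

Registers:
  clique {a,h,q,v,z} ⇒ need ≥ 5
  5-colouring: r0={a}  r1={h}  r2={n,q}  r3={v}  r4={z}
  χ = 5

Answer: 5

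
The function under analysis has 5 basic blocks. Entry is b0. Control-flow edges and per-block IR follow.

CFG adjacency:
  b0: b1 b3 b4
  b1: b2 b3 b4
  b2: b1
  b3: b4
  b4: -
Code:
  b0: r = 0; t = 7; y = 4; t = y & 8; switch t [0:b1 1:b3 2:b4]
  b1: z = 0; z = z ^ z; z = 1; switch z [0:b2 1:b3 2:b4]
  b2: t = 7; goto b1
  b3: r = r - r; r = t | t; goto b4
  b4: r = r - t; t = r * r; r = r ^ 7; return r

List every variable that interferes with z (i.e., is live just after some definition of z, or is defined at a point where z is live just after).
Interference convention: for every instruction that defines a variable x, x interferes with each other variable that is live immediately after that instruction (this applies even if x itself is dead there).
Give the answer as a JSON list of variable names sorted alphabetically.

Answer: ["r", "t"]

Derivation:
Per-block:
  b0: def={r,t,y} ue=∅
  b1: def={z} ue=∅
  b2: def={t} ue=∅
  b3: def={r} ue={r,t}
  b4: def={r,t} ue={r,t}

Live sets:
  b0: in=∅ out={r,t}
  b1: in={r,t} out={r,t}
  b2: in={r} out={r,t}
  b3: in={r,t} out={r,t}
  b4: in={r,t} out=∅

Interference:
  r: {t,y,z}
  t: {r,z}
  y: {r}
  z: {r,t}

N(z) = ["r", "t"]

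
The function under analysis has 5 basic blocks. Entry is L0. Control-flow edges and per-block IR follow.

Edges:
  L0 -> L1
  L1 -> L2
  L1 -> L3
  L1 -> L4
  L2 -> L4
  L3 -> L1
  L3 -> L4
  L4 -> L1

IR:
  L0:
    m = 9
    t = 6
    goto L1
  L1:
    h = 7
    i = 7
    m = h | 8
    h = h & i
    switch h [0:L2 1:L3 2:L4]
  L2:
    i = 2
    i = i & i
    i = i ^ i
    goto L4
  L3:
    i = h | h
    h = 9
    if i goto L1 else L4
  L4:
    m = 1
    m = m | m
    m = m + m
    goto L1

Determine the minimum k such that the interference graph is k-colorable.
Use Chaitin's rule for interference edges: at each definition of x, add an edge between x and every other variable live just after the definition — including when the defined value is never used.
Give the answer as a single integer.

Per-block:
  L0: def={m,t} ue=∅
  L1: def={h,i,m} ue=∅
  L2: def={i} ue=∅
  L3: def={h,i} ue={h}
  L4: def={m} ue=∅

Liveness:
  L0 li=∅ lo=∅
  L1 li=∅ lo={h}
  L2 li=∅ lo=∅
  L3 li={h} lo=∅
  L4 li=∅ lo=∅

Conflict graph:
  h — {i,m}
  i — {h,m}
  m — {h,i}
  t — ∅

Registers:
  {h,i,m} pairwise interfere (3-clique) ⇒ χ ≥ 3
  assign h→r0 i→r1 m→r2 t→r0 — no edge inside a register ⇒ χ ≤ 3
  χ = 3

Answer: 3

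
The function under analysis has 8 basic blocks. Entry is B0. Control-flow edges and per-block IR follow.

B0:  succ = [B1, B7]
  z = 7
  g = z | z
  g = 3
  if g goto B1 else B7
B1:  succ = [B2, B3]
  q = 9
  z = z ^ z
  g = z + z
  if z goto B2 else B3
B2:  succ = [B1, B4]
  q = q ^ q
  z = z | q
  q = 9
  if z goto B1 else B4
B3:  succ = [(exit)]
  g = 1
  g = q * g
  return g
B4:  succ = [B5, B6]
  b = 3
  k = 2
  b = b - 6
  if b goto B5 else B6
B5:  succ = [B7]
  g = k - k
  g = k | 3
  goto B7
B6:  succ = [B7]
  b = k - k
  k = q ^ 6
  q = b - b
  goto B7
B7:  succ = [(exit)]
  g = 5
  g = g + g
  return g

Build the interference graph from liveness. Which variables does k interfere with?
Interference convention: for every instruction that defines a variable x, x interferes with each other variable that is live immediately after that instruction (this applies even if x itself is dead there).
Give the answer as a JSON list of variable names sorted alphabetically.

Answer: ["b", "g", "q"]

Working:
def/use:
  B0 def {g,z} use ∅
  B1 def {g,q,z} use {z}
  B2 def {q,z} use {q,z}
  B3 def {g} use {q}
  B4 def {b,k} use ∅
  B5 def {g} use {k}
  B6 def {b,k,q} use {k,q}
  B7 def {g} use ∅

Liveness:
  live B0: ∅→{z}
  live B1: {z}→{q,z}
  live B2: {q,z}→{q,z}
  live B3: {q}→∅
  live B4: {q}→{k,q}
  live B5: {k}→∅
  live B6: {k,q}→∅
  live B7: ∅→∅

Interfere edges:
  b↔{k,q}
  g↔{k,q,z}
  k↔{b,g,q}
  q↔{b,g,k,z}
  z↔{g,q}

N(k) = ["b", "g", "q"]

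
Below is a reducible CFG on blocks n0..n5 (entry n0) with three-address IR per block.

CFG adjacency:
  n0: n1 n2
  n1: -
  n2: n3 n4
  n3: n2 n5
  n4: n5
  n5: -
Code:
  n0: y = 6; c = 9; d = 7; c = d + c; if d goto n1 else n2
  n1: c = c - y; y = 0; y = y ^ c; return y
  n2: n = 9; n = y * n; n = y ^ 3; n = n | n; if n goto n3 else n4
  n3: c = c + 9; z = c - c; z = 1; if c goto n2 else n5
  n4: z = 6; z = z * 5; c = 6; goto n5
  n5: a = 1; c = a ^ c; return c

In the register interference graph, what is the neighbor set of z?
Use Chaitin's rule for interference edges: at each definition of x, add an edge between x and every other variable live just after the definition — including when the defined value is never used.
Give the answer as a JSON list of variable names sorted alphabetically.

def/use:
  n0: def={c,d,y} ue=∅
  n1: def={c,y} ue={c,y}
  n2: def={n} ue={y}
  n3: def={c,z} ue={c}
  n4: def={c,z} ue=∅
  n5: def={a,c} ue={c}

Backward fixpoint:
  n0 li=∅ lo={c,y}
  n1 li={c,y} lo=∅
  n2 li={c,y} lo={c,y}
  n3 li={c,y} lo={c,y}
  n4 li=∅ lo={c}
  n5 li={c} lo=∅

Interfere edges:
  a: {c}
  c: {a,d,n,y,z}
  d: {c,y}
  n: {c,y}
  y: {c,d,n,z}
  z: {c,y}

N(z) = ["c", "y"]

Answer: ["c", "y"]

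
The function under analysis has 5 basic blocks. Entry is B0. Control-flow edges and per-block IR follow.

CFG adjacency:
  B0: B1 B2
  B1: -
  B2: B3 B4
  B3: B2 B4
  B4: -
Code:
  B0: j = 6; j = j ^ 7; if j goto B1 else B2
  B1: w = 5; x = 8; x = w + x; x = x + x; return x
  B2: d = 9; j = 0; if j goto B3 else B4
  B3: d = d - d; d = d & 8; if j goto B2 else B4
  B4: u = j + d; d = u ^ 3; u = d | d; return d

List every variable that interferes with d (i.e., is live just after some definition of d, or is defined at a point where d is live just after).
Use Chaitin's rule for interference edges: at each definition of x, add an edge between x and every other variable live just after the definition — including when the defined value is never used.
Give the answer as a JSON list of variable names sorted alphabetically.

Answer: ["j", "u"]

Working:
Block summaries:
  B0 def {j} use ∅
  B1 def {w,x} use ∅
  B2 def {d,j} use ∅
  B3 def {d} use {d,j}
  B4 def {d,u} use {d,j}

Liveness:
  live B0: ∅→∅
  live B1: ∅→∅
  live B2: ∅→{d,j}
  live B3: {d,j}→{d,j}
  live B4: {d,j}→∅

Conflict graph:
  d: {j,u}
  j: {d}
  u: {d}
  w: {x}
  x: {w}

N(d) = ["j", "u"]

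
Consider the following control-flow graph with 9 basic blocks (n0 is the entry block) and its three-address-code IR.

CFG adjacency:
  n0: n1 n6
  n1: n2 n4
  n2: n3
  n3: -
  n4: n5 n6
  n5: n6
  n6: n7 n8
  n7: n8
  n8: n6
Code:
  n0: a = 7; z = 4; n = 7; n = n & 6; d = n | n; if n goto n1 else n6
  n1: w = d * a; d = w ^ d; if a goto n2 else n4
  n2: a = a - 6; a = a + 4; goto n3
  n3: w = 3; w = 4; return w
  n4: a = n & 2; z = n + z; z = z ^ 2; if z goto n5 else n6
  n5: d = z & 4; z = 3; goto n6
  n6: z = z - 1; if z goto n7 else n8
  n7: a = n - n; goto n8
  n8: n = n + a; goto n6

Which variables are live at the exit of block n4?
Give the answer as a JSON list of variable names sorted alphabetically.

Block summaries:
  n0: {a,d,n,z} / ∅
  n1: {d,w} / {a,d}
  n2: {a} / {a}
  n3: {w} / ∅
  n4: {a,z} / {n,z}
  n5: {d,z} / {z}
  n6: {z} / {z}
  n7: {a} / {n}
  n8: {n} / {a,n}

Live sets:
  live n0: ∅→{a,d,n,z}
  live n1: {a,d,n,z}→{a,n,z}
  live n2: {a}→∅
  live n3: ∅→∅
  live n4: {n,z}→{a,n,z}
  live n5: {a,n,z}→{a,n,z}
  live n6: {a,n,z}→{a,n,z}
  live n7: {n,z}→{a,n,z}
  live n8: {a,n,z}→{a,n,z}

live-out(n4) = ["a", "n", "z"]

Answer: ["a", "n", "z"]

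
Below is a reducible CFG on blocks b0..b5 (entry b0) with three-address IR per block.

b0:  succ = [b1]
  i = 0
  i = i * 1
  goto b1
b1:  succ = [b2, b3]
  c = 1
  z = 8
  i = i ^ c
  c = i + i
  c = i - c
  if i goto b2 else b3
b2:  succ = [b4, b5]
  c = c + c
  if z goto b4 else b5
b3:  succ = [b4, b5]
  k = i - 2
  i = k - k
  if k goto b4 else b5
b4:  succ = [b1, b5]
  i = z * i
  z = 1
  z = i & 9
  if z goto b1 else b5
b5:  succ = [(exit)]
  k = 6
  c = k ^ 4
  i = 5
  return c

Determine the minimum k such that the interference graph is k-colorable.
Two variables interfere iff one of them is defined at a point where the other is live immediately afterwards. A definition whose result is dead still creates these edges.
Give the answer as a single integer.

Per-block:
  b0: {i} / ∅
  b1: {c,i,z} / {i}
  b2: {c} / {c,z}
  b3: {i,k} / {i}
  b4: {i,z} / {i,z}
  b5: {c,i,k} / ∅

Live sets:
  b0: in=∅ out={i}
  b1: in={i} out={c,i,z}
  b2: in={c,i,z} out={i,z}
  b3: in={i,z} out={i,z}
  b4: in={i,z} out={i}
  b5: in=∅ out=∅

Interference:
  c: {i,z}
  i: {c,k,z}
  k: {i,z}
  z: {c,i,k}

Chromatic number:
  lower bound: {c,i,z} mutually conflict ⇒ χ ≥ 3
  3-colouring: R0={i}  R1={z}  R2={c,k}
  χ = 3

Answer: 3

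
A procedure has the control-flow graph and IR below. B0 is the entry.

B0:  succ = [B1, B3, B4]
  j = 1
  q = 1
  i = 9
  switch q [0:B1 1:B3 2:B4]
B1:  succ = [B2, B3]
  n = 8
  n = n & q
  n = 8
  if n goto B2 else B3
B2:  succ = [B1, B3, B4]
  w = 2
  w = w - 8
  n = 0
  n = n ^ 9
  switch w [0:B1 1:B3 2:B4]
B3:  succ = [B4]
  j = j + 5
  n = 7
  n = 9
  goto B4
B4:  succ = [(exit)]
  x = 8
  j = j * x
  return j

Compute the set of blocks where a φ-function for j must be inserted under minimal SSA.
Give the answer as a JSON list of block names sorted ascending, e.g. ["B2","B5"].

Answer: ["B4"]

Analysis:
idom tree: B1←B0 B2←B1 B3←B0 B4←B0
Dom at joins:
  B1: preds {B0,B2}: {B0} ∩ {B0,B1,B2} = {B0}; idom=B0
  B3: preds {B0,B1,B2}: {B0} ∩ {B0,B1} ∩ {B0,B1,B2} = {B0}; idom=B0
  B4: preds {B0,B2,B3}: {B0} ∩ {B0,B1,B2} ∩ {B0,B3} = {B0}; idom=B0

DF walk-up:
  join B1 pred B0: · stop@B0
  join B1 pred B2: B2→B1 stop@B0
  join B3 pred B0: · stop@B0
  join B3 pred B1: B1 stop@B0
  join B3 pred B2: B2→B1 stop@B0
  join B4 pred B0: · stop@B0
  join B4 pred B2: B2→B1 stop@B0
  join B4 pred B3: B3 stop@B0
  B0 → ∅
  B1 → {B1,B3,B4}
  B2 → {B1,B3,B4}
  B3 → {B4}
  B4 → ∅

φ for j: defs {B0,B3,B4}
  DF⁺ = {B4}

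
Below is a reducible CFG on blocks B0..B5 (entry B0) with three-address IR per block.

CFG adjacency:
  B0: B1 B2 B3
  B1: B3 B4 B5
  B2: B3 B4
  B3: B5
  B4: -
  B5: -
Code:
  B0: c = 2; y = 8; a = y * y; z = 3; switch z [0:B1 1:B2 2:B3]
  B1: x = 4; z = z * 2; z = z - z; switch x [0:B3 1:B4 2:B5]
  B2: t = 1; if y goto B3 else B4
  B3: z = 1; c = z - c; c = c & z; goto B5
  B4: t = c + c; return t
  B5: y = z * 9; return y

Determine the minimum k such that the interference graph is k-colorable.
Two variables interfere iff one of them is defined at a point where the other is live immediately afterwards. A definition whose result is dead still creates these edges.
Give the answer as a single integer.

Answer: 3

Analysis:
Block summaries:
  B0: def={a,c,y,z} ue=∅
  B1: def={x,z} ue={z}
  B2: def={t} ue={y}
  B3: def={c,z} ue={c}
  B4: def={t} ue={c}
  B5: def={y} ue={z}

Liveness:
  B0 li=∅ lo={c,y,z}
  B1 li={c,z} lo={c,z}
  B2 li={c,y} lo={c}
  B3 li={c} lo={z}
  B4 li={c} lo=∅
  B5 li={z} lo=∅

Interference:
  a — {c,y}
  c — {a,t,x,y,z}
  t — {c,y}
  x — {c,z}
  y — {a,c,t,z}
  z — {c,x,y}

Chromatic number:
  clique {a,c,y} ⇒ need ≥ 3
  assign a→r2 c→r0 t→r2 x→r1 y→r1 z→r2 — no edge inside a register ⇒ χ ≤ 3
  χ = 3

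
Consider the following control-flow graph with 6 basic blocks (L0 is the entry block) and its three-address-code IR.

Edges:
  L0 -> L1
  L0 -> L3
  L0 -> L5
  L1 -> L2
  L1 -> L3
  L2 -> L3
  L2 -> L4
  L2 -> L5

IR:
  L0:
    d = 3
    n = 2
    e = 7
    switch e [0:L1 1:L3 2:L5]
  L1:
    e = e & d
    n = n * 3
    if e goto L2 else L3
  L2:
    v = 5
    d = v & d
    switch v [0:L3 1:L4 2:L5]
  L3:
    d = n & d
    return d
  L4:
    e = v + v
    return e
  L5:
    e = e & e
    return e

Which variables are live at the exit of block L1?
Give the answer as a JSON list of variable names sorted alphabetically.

Per-block:
  L0: def={d,e,n} ue=∅
  L1: def={e,n} ue={d,e,n}
  L2: def={d,v} ue={d}
  L3: def={d} ue={d,n}
  L4: def={e} ue={v}
  L5: def={e} ue={e}

Liveness:
  live L0: ∅→{d,e,n}
  live L1: {d,e,n}→{d,e,n}
  live L2: {d,e,n}→{d,e,n,v}
  live L3: {d,n}→∅
  live L4: {v}→∅
  live L5: {e}→∅

live-out(L1) = ["d", "e", "n"]

Answer: ["d", "e", "n"]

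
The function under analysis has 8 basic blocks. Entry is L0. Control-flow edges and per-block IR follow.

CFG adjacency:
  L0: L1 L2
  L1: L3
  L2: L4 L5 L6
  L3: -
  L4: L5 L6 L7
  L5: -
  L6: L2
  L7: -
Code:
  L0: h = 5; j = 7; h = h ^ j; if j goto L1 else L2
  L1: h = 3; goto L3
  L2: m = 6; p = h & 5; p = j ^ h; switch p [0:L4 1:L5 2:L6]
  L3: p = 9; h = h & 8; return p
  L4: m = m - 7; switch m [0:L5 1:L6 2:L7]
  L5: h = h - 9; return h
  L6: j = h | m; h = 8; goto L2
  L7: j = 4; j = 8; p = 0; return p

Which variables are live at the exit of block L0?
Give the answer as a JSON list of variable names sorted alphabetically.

Answer: ["h", "j"]

Derivation:
def/use:
  L0: def={h,j} ue=∅
  L1: def={h} ue=∅
  L2: def={m,p} ue={h,j}
  L3: def={h,p} ue={h}
  L4: def={m} ue={m}
  L5: def={h} ue={h}
  L6: def={h,j} ue={h,m}
  L7: def={j,p} ue=∅

Live sets:
  L0 li=∅ lo={h,j}
  L1 li=∅ lo={h}
  L2 li={h,j} lo={h,m}
  L3 li={h} lo=∅
  L4 li={h,m} lo={h,m}
  L5 li={h} lo=∅
  L6 li={h,m} lo={h,j}
  L7 li=∅ lo=∅

live-out(L0) = ["h", "j"]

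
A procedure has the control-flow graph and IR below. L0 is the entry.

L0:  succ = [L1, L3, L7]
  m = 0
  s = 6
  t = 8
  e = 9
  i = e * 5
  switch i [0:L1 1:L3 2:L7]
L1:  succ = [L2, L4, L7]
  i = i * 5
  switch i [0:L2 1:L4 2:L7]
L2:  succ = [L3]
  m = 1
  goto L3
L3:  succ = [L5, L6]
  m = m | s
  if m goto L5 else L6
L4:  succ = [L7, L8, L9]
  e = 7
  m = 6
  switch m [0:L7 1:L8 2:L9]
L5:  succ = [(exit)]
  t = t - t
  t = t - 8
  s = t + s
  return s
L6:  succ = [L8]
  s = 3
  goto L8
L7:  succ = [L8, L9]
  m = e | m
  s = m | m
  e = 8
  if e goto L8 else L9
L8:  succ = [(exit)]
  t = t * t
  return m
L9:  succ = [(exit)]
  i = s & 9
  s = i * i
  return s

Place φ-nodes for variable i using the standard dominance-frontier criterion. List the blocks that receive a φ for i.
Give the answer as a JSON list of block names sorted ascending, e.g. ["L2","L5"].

Answer: ["L3", "L7", "L8", "L9"]

Working:
idom tree: L1←L0 L2←L1 L3←L0 L4←L1 L5←L3 L6←L3 L7←L0 L8←L0 L9←L0
Join-block Dom:
  L3: preds {L0,L2}: {L0} ∩ {L0,L1,L2} = {L0}; idom=L0
  L7: preds {L0,L1,L4}: {L0} ∩ {L0,L1} ∩ {L0,L1,L4} = {L0}; idom=L0
  L8: preds {L4,L6,L7}: {L0,L1,L4} ∩ {L0,L3,L6} ∩ {L0,L7} = {L0}; idom=L0
  L9: preds {L4,L7}: {L0,L1,L4} ∩ {L0,L7} = {L0}; idom=L0

DF derivation:
  L3←L0: walk · to L0
  L3←L2: walk L2→L1 to L0
  L7←L0: walk · to L0
  L7←L1: walk L1 to L0
  L7←L4: walk L4→L1 to L0
  L8←L4: walk L4→L1 to L0
  L8←L6: walk L6→L3 to L0
  L8←L7: walk L7 to L0
  L9←L4: walk L4→L1 to L0
  L9←L7: walk L7 to L0
  DF(L0)=∅
  DF(L1)={L3,L7,L8,L9}
  DF(L2)={L3}
  DF(L3)={L8}
  DF(L4)={L7,L8,L9}
  DF(L5)=∅
  DF(L6)={L8}
  DF(L7)={L8,L9}
  DF(L8)=∅
  DF(L9)=∅

φ for i: defs {L0,L1,L9}
  DF⁺ = {L3,L7,L8,L9}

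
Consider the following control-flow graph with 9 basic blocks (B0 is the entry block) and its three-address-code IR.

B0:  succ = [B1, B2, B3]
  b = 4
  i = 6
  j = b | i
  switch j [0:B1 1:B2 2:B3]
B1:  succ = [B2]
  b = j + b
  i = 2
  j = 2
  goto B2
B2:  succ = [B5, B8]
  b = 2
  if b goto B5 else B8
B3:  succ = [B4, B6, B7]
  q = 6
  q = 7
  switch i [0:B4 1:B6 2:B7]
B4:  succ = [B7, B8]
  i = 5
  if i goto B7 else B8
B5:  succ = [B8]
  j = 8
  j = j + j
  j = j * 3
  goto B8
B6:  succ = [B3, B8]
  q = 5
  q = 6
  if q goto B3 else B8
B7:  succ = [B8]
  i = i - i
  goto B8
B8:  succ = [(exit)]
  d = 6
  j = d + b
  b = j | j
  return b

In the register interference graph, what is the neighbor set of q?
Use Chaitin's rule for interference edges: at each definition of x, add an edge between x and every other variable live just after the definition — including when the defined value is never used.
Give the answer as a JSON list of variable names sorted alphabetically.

Per-block:
  B0 def {b,i,j} use ∅
  B1 def {b,i,j} use {b,j}
  B2 def {b} use ∅
  B3 def {q} use {i}
  B4 def {i} use ∅
  B5 def {j} use ∅
  B6 def {q} use ∅
  B7 def {i} use {i}
  B8 def {b,d,j} use {b}

Backward fixpoint:
  live B0: ∅→{b,i,j}
  live B1: {b,j}→∅
  live B2: ∅→{b}
  live B3: {b,i}→{b,i}
  live B4: {b}→{b,i}
  live B5: {b}→{b}
  live B6: {b,i}→{b,i}
  live B7: {b,i}→{b}
  live B8: {b}→∅

Interference:
  b↔{d,i,j,q}
  d↔{b}
  i↔{b,j,q}
  j↔{b,i}
  q↔{b,i}

N(q) = ["b", "i"]

Answer: ["b", "i"]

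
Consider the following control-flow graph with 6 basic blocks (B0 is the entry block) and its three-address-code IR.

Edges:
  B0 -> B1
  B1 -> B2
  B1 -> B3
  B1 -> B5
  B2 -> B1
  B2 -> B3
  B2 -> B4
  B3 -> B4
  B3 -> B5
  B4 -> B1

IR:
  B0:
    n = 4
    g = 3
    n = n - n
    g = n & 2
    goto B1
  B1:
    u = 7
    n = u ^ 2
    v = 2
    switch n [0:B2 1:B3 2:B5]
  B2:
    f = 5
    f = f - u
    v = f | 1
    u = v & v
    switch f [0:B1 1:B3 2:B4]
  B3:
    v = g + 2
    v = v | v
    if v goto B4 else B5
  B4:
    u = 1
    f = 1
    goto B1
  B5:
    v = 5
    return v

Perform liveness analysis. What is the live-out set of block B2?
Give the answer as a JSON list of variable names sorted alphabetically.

Answer: ["g"]

Derivation:
Block summaries:
  B0 def {g,n} use ∅
  B1 def {n,u,v} use ∅
  B2 def {f,u,v} use {u}
  B3 def {v} use {g}
  B4 def {f,u} use ∅
  B5 def {v} use ∅

Live sets:
  B0 li=∅ lo={g}
  B1 li={g} lo={g,u}
  B2 li={g,u} lo={g}
  B3 li={g} lo={g}
  B4 li={g} lo={g}
  B5 li=∅ lo=∅

live-out(B2) = ["g"]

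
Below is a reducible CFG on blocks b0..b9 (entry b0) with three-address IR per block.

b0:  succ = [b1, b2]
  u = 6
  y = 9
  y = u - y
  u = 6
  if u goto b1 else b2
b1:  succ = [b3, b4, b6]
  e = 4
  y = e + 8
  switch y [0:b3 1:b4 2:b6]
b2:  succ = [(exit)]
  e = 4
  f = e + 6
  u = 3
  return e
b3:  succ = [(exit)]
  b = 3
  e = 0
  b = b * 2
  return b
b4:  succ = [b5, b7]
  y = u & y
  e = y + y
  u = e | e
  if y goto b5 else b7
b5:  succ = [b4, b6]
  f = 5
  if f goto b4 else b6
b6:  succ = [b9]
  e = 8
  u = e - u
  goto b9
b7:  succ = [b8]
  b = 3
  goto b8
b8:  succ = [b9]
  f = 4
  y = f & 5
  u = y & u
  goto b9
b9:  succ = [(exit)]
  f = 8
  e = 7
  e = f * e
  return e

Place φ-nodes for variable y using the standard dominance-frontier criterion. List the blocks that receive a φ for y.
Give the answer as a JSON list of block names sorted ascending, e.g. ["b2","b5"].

idom tree: b1←b0 b2←b0 b3←b1 b4←b1 b5←b4 b6←b1 b7←b4 b8←b7 b9←b1
Dom∩ at merges:
  b4: preds {b1,b5}: {b0,b1} ∩ {b0,b1,b4,b5} = {b0,b1}; idom=b1
  b6: preds {b1,b5}: {b0,b1} ∩ {b0,b1,b4,b5} = {b0,b1}; idom=b1
  b9: preds {b6,b8}: {b0,b1,b6} ∩ {b0,b1,b4,b7,b8} = {b0,b1}; idom=b1

DF derivation:
  b4←b1: walk · to b1
  b4←b5: walk b5→b4 to b1
  b6←b1: walk · to b1
  b6←b5: walk b5→b4 to b1
  b9←b6: walk b6 to b1
  b9←b8: walk b8→b7→b4 to b1
  DF(b0)=∅
  DF(b1)=∅
  DF(b2)=∅
  DF(b3)=∅
  DF(b4)={b4,b6,b9}
  DF(b5)={b4,b6}
  DF(b6)={b9}
  DF(b7)={b9}
  DF(b8)={b9}
  DF(b9)=∅

φ for y: defs {b0,b1,b4,b8}
  DF⁺ = {b4,b6,b9}

Answer: ["b4", "b6", "b9"]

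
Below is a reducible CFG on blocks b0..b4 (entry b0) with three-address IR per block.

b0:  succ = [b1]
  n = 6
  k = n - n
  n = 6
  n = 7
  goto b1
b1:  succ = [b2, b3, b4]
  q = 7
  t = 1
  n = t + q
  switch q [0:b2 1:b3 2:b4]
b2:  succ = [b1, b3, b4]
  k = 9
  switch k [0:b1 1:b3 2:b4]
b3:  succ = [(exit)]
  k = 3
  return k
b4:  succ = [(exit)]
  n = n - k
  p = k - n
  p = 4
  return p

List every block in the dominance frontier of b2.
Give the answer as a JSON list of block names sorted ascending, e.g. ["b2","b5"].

Answer: ["b1", "b3", "b4"]

Analysis:
idom tree: b1←b0 b2←b1 b3←b1 b4←b1
Join-block Dom:
  b1: preds {b0,b2}: {b0} ∩ {b0,b1,b2} = {b0}; idom=b0
  b3: preds {b1,b2}: {b0,b1} ∩ {b0,b1,b2} = {b0,b1}; idom=b1
  b4: preds {b1,b2}: {b0,b1} ∩ {b0,b1,b2} = {b0,b1}; idom=b1

DF derivation:
  b1←b0: walk · to b0
  b1←b2: walk b2→b1 to b0
  b3←b1: walk · to b1
  b3←b2: walk b2 to b1
  b4←b1: walk · to b1
  b4←b2: walk b2 to b1
  b0: DF=∅
  b1: DF={b1}
  b2: DF={b1,b3,b4}
  b3: DF=∅
  b4: DF=∅

DF(b2) = ["b1", "b3", "b4"]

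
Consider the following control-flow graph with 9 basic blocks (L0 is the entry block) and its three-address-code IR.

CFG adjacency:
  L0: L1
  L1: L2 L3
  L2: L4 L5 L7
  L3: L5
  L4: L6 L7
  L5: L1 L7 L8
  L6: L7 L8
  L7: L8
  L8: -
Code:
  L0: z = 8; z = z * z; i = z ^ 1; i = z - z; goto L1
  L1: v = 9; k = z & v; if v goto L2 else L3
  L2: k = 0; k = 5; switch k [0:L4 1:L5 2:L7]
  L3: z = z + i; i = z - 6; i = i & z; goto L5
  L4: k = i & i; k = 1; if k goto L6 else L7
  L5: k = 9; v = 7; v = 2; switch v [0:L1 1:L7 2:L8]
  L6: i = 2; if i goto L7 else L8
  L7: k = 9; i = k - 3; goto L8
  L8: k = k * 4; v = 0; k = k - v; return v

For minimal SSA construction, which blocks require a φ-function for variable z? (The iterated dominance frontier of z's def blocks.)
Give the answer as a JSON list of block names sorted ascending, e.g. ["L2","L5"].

idom tree: L1←L0 L2←L1 L3←L1 L4←L2 L5←L1 L6←L4 L7←L1 L8←L1
Dom at joins:
  L1: preds {L0,L5}: {L0} ∩ {L0,L1,L5} = {L0}; idom=L0
  L5: preds {L2,L3}: {L0,L1,L2} ∩ {L0,L1,L3} = {L0,L1}; idom=L1
  L7: preds {L2,L4,L5,L6}: {L0,L1,L2} ∩ {L0,L1,L2,L4} ∩ {L0,L1,L5} ∩ {L0,L1,L2,L4,L6} = {L0,L1}; idom=L1
  L8: preds {L5,L6,L7}: {L0,L1,L5} ∩ {L0,L1,L2,L4,L6} ∩ {L0,L1,L7} = {L0,L1}; idom=L1

DF derivation:
  join L1 pred L0: · stop@L0
  join L1 pred L5: L5→L1 stop@L0
  join L5 pred L2: L2 stop@L1
  join L5 pred L3: L3 stop@L1
  join L7 pred L2: L2 stop@L1
  join L7 pred L4: L4→L2 stop@L1
  join L7 pred L5: L5 stop@L1
  join L7 pred L6: L6→L4→L2 stop@L1
  join L8 pred L5: L5 stop@L1
  join L8 pred L6: L6→L4→L2 stop@L1
  join L8 pred L7: L7 stop@L1
  L0: DF=∅
  L1: DF={L1}
  L2: DF={L5,L7,L8}
  L3: DF={L5}
  L4: DF={L7,L8}
  L5: DF={L1,L7,L8}
  L6: DF={L7,L8}
  L7: DF={L8}
  L8: DF=∅

φ for z: defs {L0,L3}
  DF⁺ = {L1,L5,L7,L8}

Answer: ["L1", "L5", "L7", "L8"]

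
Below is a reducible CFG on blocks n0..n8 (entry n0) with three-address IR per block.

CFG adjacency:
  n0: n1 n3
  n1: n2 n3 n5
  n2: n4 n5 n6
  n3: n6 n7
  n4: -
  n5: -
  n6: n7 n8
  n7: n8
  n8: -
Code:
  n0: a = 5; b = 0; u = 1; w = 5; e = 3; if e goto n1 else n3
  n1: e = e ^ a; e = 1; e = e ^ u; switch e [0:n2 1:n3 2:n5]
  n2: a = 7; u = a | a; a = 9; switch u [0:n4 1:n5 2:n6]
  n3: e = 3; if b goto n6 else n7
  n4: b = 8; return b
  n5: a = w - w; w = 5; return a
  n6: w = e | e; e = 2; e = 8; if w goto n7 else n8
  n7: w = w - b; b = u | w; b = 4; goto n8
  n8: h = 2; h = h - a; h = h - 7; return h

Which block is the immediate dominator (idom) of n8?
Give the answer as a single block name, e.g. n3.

Answer: n0

Derivation:
idom tree: n1←n0 n2←n1 n3←n0 n4←n2 n5←n1 n6←n0 n7←n0 n8←n0
Dom at joins:
  n3: preds {n0,n1}: {n0} ∩ {n0,n1} = {n0}; idom=n0
  n5: preds {n1,n2}: {n0,n1} ∩ {n0,n1,n2} = {n0,n1}; idom=n1
  n6: preds {n2,n3}: {n0,n1,n2} ∩ {n0,n3} = {n0}; idom=n0
  n7: preds {n3,n6}: {n0,n3} ∩ {n0,n6} = {n0}; idom=n0
  n8: preds {n6,n7}: {n0,n6} ∩ {n0,n7} = {n0}; idom=n0

idom(n8) = n0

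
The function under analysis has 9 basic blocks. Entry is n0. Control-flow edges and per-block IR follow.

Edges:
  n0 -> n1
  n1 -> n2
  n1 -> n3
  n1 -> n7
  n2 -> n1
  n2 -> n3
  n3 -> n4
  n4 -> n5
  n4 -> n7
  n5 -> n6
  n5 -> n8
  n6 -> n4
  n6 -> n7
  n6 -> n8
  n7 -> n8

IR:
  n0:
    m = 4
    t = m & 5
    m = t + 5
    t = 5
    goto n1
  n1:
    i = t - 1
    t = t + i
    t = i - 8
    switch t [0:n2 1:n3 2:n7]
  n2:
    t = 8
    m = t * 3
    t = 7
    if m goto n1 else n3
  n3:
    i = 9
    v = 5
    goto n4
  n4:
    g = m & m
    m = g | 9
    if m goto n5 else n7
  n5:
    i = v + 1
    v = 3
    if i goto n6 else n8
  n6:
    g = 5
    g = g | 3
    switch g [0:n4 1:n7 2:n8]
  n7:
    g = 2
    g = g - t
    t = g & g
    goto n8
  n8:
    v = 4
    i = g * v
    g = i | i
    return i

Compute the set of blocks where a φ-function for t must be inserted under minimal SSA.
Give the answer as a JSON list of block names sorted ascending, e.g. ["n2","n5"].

idom tree: n1←n0 n2←n1 n3←n1 n4←n3 n5←n4 n6←n5 n7←n1 n8←n1
Dom at joins:
  n1: preds {n0,n2}: {n0} ∩ {n0,n1,n2} = {n0}; idom=n0
  n3: preds {n1,n2}: {n0,n1} ∩ {n0,n1,n2} = {n0,n1}; idom=n1
  n4: preds {n3,n6}: {n0,n1,n3} ∩ {n0,n1,n3,n4,n5,n6} = {n0,n1,n3}; idom=n3
  n7: preds {n1,n4,n6}: {n0,n1} ∩ {n0,n1,n3,n4} ∩ {n0,n1,n3,n4,n5,n6} = {n0,n1}; idom=n1
  n8: preds {n5,n6,n7}: {n0,n1,n3,n4,n5} ∩ {n0,n1,n3,n4,n5,n6} ∩ {n0,n1,n7} = {n0,n1}; idom=n1

Frontier:
  join n1 pred n0: · stop@n0
  join n1 pred n2: n2→n1 stop@n0
  join n3 pred n1: · stop@n1
  join n3 pred n2: n2 stop@n1
  join n4 pred n3: · stop@n3
  join n4 pred n6: n6→n5→n4 stop@n3
  join n7 pred n1: · stop@n1
  join n7 pred n4: n4→n3 stop@n1
  join n7 pred n6: n6→n5→n4→n3 stop@n1
  join n8 pred n5: n5→n4→n3 stop@n1
  join n8 pred n6: n6→n5→n4→n3 stop@n1
  join n8 pred n7: n7 stop@n1
  n0 → ∅
  n1 → {n1}
  n2 → {n1,n3}
  n3 → {n7,n8}
  n4 → {n4,n7,n8}
  n5 → {n4,n7,n8}
  n6 → {n4,n7,n8}
  n7 → {n8}
  n8 → ∅

φ for t: defs {n0,n1,n2,n7}
  DF⁺ = {n1,n3,n7,n8}

Answer: ["n1", "n3", "n7", "n8"]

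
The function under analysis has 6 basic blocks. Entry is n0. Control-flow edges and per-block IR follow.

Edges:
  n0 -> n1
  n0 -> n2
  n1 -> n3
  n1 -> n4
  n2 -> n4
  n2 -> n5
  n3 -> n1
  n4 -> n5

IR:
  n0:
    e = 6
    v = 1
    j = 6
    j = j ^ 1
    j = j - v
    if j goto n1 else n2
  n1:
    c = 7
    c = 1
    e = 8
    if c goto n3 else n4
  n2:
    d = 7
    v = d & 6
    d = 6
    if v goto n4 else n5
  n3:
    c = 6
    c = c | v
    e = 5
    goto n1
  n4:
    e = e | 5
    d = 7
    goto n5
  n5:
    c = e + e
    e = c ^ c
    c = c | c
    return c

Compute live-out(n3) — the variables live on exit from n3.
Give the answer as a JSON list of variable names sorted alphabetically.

Per-block:
  n0: def={e,j,v} ue=∅
  n1: def={c,e} ue=∅
  n2: def={d,v} ue=∅
  n3: def={c,e} ue={v}
  n4: def={d,e} ue={e}
  n5: def={c,e} ue={e}

Liveness:
  n0 li=∅ lo={e,v}
  n1 li={v} lo={e,v}
  n2 li={e} lo={e}
  n3 li={v} lo={v}
  n4 li={e} lo={e}
  n5 li={e} lo=∅

live-out(n3) = ["v"]

Answer: ["v"]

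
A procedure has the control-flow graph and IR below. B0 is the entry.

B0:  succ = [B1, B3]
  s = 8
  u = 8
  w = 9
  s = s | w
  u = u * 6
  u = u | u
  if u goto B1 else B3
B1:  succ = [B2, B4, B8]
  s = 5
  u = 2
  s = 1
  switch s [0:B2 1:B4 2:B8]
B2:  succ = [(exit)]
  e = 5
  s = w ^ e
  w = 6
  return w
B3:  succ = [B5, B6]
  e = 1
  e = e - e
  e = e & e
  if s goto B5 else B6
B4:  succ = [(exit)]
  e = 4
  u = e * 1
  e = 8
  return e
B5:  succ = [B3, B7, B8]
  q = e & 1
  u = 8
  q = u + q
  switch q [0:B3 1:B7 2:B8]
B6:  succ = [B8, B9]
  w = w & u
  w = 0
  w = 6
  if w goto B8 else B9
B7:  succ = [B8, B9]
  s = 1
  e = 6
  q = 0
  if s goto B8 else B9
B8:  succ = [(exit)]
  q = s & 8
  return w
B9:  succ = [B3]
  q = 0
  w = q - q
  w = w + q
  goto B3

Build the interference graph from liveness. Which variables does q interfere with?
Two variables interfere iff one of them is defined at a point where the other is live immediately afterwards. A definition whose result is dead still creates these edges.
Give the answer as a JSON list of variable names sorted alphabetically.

Block summaries:
  B0 def {s,u,w} use ∅
  B1 def {s,u} use ∅
  B2 def {e,s,w} use {w}
  B3 def {e} use {s}
  B4 def {e,u} use ∅
  B5 def {q,u} use {e}
  B6 def {w} use {u,w}
  B7 def {e,q,s} use ∅
  B8 def {q} use {s,w}
  B9 def {q,w} use ∅

Liveness:
  B0: in=∅ out={s,u,w}
  B1: in={w} out={s,w}
  B2: in={w} out=∅
  B3: in={s,u,w} out={e,s,u,w}
  B4: in=∅ out=∅
  B5: in={e,s,w} out={s,u,w}
  B6: in={s,u,w} out={s,u,w}
  B7: in={u,w} out={s,u,w}
  B8: in={s,w} out=∅
  B9: in={s,u} out={s,u,w}

Conflict graph:
  e — {s,u,w}
  q — {s,u,w}
  s — {e,q,u,w}
  u — {e,q,s,w}
  w — {e,q,s,u}

N(q) = ["s", "u", "w"]

Answer: ["s", "u", "w"]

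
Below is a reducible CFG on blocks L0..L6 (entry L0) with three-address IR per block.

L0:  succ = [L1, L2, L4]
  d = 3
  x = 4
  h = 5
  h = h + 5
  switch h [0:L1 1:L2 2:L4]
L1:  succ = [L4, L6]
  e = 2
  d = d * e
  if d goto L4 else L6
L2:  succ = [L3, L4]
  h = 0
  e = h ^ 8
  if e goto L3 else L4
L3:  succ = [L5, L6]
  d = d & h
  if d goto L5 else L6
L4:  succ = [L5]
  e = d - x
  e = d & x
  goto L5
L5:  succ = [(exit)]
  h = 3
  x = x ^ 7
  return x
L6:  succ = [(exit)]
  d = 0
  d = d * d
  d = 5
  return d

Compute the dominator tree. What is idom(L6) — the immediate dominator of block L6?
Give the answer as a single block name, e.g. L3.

idom tree: L1←L0 L2←L0 L3←L2 L4←L0 L5←L0 L6←L0
Dom∩ at merges:
  L4: preds {L0,L1,L2}: {L0} ∩ {L0,L1} ∩ {L0,L2} = {L0}; idom=L0
  L5: preds {L3,L4}: {L0,L2,L3} ∩ {L0,L4} = {L0}; idom=L0
  L6: preds {L1,L3}: {L0,L1} ∩ {L0,L2,L3} = {L0}; idom=L0

idom(L6) = L0

Answer: L0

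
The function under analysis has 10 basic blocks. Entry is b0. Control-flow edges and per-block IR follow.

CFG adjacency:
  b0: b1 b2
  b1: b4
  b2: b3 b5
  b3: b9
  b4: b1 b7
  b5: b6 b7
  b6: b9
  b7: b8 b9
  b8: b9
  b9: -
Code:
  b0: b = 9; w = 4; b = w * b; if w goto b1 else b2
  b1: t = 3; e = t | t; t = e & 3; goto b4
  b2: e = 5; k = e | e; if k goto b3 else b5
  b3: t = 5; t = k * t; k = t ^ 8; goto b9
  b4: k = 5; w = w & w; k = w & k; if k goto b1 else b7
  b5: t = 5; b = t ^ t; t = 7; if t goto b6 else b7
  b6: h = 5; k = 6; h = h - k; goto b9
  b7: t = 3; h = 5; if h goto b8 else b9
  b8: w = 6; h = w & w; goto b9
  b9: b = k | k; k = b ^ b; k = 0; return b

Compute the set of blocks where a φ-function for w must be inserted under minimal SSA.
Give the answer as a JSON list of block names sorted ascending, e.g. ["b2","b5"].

idom tree: b1←b0 b2←b0 b3←b2 b4←b1 b5←b2 b6←b5 b7←b0 b8←b7 b9←b0
Dom at joins:
  b1: preds {b0,b4}: {b0} ∩ {b0,b1,b4} = {b0}; idom=b0
  b7: preds {b4,b5}: {b0,b1,b4} ∩ {b0,b2,b5} = {b0}; idom=b0
  b9: preds {b3,b6,b7,b8}: {b0,b2,b3} ∩ {b0,b2,b5,b6} ∩ {b0,b7} ∩ {b0,b7,b8} = {b0}; idom=b0

DF derivation:
  b1←b0: walk · to b0
  b1←b4: walk b4→b1 to b0
  b7←b4: walk b4→b1 to b0
  b7←b5: walk b5→b2 to b0
  b9←b3: walk b3→b2 to b0
  b9←b6: walk b6→b5→b2 to b0
  b9←b7: walk b7 to b0
  b9←b8: walk b8→b7 to b0
  DF(b0)=∅
  DF(b1)={b1,b7}
  DF(b2)={b7,b9}
  DF(b3)={b9}
  DF(b4)={b1,b7}
  DF(b5)={b7,b9}
  DF(b6)={b9}
  DF(b7)={b9}
  DF(b8)={b9}
  DF(b9)=∅

φ for w: defs {b0,b4,b8}
  DF⁺ = {b1,b7,b9}

Answer: ["b1", "b7", "b9"]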